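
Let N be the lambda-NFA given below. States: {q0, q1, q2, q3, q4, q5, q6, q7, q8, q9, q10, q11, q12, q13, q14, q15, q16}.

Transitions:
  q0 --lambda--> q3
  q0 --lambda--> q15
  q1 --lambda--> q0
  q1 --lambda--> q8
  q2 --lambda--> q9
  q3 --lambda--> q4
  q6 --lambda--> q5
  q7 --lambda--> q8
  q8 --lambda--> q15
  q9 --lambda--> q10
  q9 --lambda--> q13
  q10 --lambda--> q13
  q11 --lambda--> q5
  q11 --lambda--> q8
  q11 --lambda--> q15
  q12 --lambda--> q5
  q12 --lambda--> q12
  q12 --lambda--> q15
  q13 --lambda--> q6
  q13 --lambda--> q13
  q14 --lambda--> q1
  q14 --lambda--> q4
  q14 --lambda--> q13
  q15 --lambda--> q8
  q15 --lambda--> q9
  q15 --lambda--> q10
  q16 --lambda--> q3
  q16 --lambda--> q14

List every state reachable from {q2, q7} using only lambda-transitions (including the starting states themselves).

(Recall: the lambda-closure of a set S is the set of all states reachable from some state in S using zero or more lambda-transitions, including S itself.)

{q2, q5, q6, q7, q8, q9, q10, q13, q15}

Start with {q2, q7}.
From q2 via lambda: add q9.
From q7 via lambda: add q8.
From q8 via lambda: add q15.
From q9 via lambda: add q10, q13.
From q13 via lambda: add q6.
From q6 via lambda: add q5.
No new states can be added; the closed set is {q2, q5, q6, q7, q8, q9, q10, q13, q15}.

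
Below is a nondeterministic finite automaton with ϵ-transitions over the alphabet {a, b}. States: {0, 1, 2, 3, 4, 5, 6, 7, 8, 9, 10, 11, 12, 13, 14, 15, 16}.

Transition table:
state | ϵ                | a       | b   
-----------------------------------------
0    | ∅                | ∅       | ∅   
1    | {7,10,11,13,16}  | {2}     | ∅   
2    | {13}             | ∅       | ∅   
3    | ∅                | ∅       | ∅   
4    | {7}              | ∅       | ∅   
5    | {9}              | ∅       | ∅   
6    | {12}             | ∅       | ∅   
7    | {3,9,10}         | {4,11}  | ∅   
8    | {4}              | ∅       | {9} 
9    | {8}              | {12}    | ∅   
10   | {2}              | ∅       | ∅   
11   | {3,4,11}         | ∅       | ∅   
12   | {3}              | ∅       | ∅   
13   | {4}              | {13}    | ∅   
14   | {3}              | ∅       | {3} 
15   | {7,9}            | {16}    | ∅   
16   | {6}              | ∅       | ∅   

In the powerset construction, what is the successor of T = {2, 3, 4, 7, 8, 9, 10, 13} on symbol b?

8 on b → {9}.
No b-transition from 2, 3, 4, 7, 9, 10, 13.
Union after reading b: {9}.
Now take the ϵ-closure:
From 9 via ϵ: add 8.
From 8 via ϵ: add 4.
From 4 via ϵ: add 7.
From 7 via ϵ: add 3, 10.
From 10 via ϵ: add 2.
From 2 via ϵ: add 13.
No new states can be added; the closed set is {2, 3, 4, 7, 8, 9, 10, 13}.

{2, 3, 4, 7, 8, 9, 10, 13}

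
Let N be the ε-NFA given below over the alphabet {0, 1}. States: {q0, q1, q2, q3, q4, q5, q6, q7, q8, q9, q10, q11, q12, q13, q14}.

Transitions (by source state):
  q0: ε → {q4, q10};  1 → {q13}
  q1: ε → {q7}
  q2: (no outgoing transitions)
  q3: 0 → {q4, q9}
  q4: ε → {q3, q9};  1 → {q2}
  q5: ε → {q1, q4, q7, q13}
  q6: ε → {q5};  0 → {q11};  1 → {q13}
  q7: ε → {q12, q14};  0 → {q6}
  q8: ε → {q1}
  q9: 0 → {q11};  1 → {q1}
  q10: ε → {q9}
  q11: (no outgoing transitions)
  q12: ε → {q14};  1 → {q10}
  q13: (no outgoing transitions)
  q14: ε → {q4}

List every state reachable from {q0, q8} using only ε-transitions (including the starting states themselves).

{q0, q1, q3, q4, q7, q8, q9, q10, q12, q14}

Start with {q0, q8}.
From q0 via ε: add q4, q10.
From q8 via ε: add q1.
From q1 via ε: add q7.
From q4 via ε: add q3, q9.
From q7 via ε: add q12, q14.
No new states can be added; the closed set is {q0, q1, q3, q4, q7, q8, q9, q10, q12, q14}.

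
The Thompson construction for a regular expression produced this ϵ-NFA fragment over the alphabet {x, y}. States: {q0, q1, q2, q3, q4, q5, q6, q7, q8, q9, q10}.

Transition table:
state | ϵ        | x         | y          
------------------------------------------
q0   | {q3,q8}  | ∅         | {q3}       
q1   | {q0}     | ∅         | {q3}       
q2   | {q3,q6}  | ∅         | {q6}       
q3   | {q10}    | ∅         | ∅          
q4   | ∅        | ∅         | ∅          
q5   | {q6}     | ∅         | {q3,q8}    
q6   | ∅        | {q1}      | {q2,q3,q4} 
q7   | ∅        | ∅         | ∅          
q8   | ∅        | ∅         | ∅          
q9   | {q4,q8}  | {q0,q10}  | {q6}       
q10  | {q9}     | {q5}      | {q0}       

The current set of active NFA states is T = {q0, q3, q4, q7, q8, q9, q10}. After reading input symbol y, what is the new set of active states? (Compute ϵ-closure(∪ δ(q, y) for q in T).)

q0 on y → {q3}.
q9 on y → {q6}.
q10 on y → {q0}.
No y-transition from q3, q4, q7, q8.
Union after reading y: {q0, q3, q6}.
Now take the ϵ-closure:
From q0 via ϵ: add q8.
From q3 via ϵ: add q10.
From q10 via ϵ: add q9.
From q9 via ϵ: add q4.
No new states can be added; the closed set is {q0, q3, q4, q6, q8, q9, q10}.

{q0, q3, q4, q6, q8, q9, q10}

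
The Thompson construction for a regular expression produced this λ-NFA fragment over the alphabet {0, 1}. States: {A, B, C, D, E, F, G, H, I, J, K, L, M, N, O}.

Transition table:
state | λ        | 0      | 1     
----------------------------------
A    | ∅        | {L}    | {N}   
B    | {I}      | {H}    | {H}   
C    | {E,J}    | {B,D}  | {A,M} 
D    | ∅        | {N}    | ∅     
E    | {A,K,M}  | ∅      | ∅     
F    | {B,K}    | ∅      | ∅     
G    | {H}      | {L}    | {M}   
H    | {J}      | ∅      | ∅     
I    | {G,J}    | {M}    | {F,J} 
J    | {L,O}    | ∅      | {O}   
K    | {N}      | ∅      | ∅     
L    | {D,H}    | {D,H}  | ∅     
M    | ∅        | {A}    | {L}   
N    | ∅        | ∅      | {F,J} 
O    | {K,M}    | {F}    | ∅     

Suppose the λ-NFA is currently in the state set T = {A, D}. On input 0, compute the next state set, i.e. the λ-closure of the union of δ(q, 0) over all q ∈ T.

{D, H, J, K, L, M, N, O}

A on 0 → {L}.
D on 0 → {N}.
Union after reading 0: {L, N}.
Now take the λ-closure:
From L via λ: add D, H.
From H via λ: add J.
From J via λ: add O.
From O via λ: add K, M.
No new states can be added; the closed set is {D, H, J, K, L, M, N, O}.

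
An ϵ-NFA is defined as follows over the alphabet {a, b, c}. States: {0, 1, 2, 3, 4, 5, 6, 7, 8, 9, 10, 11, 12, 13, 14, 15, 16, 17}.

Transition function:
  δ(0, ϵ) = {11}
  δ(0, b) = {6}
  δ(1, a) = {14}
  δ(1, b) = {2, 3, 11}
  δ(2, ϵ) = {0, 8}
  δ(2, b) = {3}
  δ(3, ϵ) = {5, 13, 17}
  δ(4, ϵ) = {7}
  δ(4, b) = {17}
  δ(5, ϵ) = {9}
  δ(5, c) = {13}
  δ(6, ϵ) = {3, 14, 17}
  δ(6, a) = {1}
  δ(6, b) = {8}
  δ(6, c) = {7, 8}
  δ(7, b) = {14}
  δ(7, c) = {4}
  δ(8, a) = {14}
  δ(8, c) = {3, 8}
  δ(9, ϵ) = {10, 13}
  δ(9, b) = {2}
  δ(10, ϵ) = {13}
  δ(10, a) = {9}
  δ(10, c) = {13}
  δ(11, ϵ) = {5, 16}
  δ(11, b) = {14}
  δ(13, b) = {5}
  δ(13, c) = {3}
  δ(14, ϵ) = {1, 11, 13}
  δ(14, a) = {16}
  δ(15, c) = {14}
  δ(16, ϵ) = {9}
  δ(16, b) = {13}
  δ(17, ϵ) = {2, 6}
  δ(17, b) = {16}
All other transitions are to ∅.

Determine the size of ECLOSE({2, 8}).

Start with {2, 8}.
From 2 via ϵ: add 0.
From 0 via ϵ: add 11.
From 11 via ϵ: add 5, 16.
From 5 via ϵ: add 9.
From 9 via ϵ: add 10, 13.
ϵ-closure = {0, 2, 5, 8, 9, 10, 11, 13, 16}, which has 9 states.

9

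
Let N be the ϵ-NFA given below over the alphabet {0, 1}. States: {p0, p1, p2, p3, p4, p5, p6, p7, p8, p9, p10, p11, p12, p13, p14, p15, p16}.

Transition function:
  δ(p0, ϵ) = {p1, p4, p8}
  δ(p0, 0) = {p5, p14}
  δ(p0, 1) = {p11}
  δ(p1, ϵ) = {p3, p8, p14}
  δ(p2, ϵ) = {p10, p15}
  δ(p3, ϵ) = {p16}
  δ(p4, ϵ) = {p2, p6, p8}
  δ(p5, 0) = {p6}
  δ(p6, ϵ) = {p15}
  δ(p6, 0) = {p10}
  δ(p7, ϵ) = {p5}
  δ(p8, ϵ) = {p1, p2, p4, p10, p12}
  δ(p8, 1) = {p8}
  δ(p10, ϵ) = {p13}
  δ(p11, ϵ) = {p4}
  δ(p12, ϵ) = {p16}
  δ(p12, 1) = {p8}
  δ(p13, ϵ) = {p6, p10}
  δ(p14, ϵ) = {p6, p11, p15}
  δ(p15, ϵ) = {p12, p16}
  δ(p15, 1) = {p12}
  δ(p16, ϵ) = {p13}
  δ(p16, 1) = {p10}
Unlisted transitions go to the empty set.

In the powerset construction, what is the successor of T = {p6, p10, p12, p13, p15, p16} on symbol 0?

{p6, p10, p12, p13, p15, p16}

p6 on 0 → {p10}.
No 0-transition from p10, p12, p13, p15, p16.
Union after reading 0: {p10}.
Now take the ϵ-closure:
From p10 via ϵ: add p13.
From p13 via ϵ: add p6.
From p6 via ϵ: add p15.
From p15 via ϵ: add p12, p16.
No new states can be added; the closed set is {p6, p10, p12, p13, p15, p16}.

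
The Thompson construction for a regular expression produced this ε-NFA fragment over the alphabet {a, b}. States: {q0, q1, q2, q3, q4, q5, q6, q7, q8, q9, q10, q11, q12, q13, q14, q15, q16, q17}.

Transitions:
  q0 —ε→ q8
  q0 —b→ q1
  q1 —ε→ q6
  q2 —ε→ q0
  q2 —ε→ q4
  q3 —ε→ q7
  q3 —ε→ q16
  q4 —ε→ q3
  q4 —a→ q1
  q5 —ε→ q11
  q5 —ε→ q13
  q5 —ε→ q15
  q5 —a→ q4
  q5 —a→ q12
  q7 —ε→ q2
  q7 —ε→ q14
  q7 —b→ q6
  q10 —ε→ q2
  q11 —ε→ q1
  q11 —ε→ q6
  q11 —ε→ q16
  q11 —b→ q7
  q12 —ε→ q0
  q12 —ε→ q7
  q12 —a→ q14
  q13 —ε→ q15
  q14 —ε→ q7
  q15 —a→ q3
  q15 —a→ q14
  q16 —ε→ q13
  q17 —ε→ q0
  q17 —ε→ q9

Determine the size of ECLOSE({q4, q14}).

Start with {q4, q14}.
From q4 via ε: add q3.
From q14 via ε: add q7.
From q3 via ε: add q16.
From q7 via ε: add q2.
From q2 via ε: add q0.
From q16 via ε: add q13.
From q0 via ε: add q8.
From q13 via ε: add q15.
ε-closure = {q0, q2, q3, q4, q7, q8, q13, q14, q15, q16}, which has 10 states.

10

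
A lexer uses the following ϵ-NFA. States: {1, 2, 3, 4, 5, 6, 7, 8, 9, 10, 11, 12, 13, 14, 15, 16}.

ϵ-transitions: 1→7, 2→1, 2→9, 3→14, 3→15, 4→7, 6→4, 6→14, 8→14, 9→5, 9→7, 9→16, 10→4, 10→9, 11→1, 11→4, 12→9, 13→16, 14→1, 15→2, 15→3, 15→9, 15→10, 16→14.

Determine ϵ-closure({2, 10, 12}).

{1, 2, 4, 5, 7, 9, 10, 12, 14, 16}

Start with {2, 10, 12}.
From 2 via ϵ: add 1, 9.
From 10 via ϵ: add 4.
From 1 via ϵ: add 7.
From 9 via ϵ: add 5, 16.
From 16 via ϵ: add 14.
No new states can be added; the closed set is {1, 2, 4, 5, 7, 9, 10, 12, 14, 16}.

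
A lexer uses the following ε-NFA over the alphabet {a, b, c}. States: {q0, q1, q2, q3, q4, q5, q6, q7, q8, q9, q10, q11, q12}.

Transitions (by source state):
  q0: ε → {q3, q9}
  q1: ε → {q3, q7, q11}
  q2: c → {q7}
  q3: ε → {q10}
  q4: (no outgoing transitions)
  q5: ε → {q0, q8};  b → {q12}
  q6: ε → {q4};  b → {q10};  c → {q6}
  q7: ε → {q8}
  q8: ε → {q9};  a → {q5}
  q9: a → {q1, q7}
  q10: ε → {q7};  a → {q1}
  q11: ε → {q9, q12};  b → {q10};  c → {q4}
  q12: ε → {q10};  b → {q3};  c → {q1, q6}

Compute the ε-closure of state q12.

Start with {q12}.
From q12 via ε: add q10.
From q10 via ε: add q7.
From q7 via ε: add q8.
From q8 via ε: add q9.
No new states can be added; the closed set is {q7, q8, q9, q10, q12}.

{q7, q8, q9, q10, q12}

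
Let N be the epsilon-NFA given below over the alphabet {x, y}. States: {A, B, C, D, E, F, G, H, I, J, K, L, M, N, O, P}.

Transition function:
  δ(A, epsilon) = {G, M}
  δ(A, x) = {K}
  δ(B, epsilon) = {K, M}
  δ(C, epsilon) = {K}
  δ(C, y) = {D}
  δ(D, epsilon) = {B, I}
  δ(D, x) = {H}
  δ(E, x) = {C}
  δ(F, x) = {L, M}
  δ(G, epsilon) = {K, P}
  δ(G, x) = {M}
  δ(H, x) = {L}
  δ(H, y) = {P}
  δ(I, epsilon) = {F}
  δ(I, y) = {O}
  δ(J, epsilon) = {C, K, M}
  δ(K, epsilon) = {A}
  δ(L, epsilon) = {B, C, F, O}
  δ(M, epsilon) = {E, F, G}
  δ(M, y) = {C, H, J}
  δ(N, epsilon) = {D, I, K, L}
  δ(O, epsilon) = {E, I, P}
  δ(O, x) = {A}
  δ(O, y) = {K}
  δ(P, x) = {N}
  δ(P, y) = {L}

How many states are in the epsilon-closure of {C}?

8

Start with {C}.
From C via epsilon: add K.
From K via epsilon: add A.
From A via epsilon: add G, M.
From G via epsilon: add P.
From M via epsilon: add E, F.
epsilon-closure = {A, C, E, F, G, K, M, P}, which has 8 states.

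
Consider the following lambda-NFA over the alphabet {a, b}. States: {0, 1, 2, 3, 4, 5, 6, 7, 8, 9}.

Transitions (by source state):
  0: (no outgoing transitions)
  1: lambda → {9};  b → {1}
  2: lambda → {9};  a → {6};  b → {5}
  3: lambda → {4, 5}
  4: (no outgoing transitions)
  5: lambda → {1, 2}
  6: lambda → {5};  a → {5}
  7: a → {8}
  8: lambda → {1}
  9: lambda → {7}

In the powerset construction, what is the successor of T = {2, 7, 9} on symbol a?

{1, 2, 5, 6, 7, 8, 9}

2 on a → {6}.
7 on a → {8}.
No a-transition from 9.
Union after reading a: {6, 8}.
Now take the lambda-closure:
From 6 via lambda: add 5.
From 8 via lambda: add 1.
From 1 via lambda: add 9.
From 5 via lambda: add 2.
From 9 via lambda: add 7.
No new states can be added; the closed set is {1, 2, 5, 6, 7, 8, 9}.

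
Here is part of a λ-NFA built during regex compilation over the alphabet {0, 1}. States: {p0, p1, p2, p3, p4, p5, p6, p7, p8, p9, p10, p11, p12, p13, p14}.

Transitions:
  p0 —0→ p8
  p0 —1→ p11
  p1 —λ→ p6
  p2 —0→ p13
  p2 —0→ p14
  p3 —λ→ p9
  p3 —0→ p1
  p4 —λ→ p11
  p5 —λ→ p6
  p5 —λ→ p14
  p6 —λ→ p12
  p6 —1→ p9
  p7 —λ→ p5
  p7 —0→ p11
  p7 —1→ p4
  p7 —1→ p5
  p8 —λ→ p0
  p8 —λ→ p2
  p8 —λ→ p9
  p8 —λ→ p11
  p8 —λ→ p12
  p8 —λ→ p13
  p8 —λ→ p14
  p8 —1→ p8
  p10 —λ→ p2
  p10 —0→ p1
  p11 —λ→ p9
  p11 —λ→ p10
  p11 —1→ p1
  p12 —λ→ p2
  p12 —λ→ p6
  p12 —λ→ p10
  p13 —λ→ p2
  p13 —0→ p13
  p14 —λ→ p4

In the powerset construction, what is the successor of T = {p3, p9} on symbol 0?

{p1, p2, p6, p10, p12}

p3 on 0 → {p1}.
No 0-transition from p9.
Union after reading 0: {p1}.
Now take the λ-closure:
From p1 via λ: add p6.
From p6 via λ: add p12.
From p12 via λ: add p2, p10.
No new states can be added; the closed set is {p1, p2, p6, p10, p12}.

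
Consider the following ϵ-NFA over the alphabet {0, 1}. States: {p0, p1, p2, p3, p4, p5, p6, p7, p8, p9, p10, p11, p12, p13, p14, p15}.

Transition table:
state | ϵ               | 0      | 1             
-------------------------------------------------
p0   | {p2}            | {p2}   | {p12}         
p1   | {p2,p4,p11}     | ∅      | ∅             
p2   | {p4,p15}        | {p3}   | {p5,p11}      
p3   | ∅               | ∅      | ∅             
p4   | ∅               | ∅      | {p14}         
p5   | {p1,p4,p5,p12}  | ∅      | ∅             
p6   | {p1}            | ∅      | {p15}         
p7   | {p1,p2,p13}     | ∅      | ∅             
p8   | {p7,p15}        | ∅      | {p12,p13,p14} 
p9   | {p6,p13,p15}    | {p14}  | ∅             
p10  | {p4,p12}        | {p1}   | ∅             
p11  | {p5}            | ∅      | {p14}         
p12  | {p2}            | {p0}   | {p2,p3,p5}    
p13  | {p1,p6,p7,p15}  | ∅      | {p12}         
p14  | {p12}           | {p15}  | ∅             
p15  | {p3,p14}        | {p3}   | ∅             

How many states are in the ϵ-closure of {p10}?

7

Start with {p10}.
From p10 via ϵ: add p4, p12.
From p12 via ϵ: add p2.
From p2 via ϵ: add p15.
From p15 via ϵ: add p3, p14.
ϵ-closure = {p2, p3, p4, p10, p12, p14, p15}, which has 7 states.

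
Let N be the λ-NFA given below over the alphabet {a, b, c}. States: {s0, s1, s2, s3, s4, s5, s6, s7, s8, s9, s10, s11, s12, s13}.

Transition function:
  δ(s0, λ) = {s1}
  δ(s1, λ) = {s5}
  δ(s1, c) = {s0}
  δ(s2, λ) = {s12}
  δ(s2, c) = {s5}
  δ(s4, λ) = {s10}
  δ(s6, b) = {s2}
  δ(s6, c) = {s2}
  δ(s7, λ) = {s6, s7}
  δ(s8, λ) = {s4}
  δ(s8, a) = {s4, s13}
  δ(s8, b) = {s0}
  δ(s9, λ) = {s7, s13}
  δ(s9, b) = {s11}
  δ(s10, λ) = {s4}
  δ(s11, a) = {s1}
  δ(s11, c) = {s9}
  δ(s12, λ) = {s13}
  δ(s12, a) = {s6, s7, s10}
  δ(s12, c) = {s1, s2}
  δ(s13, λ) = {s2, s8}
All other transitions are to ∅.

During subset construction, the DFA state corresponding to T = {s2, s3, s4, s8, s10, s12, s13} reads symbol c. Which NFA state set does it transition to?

{s1, s2, s4, s5, s8, s10, s12, s13}

s2 on c → {s5}.
s12 on c → {s1, s2}.
No c-transition from s3, s4, s8, s10, s13.
Union after reading c: {s1, s2, s5}.
Now take the λ-closure:
From s2 via λ: add s12.
From s12 via λ: add s13.
From s13 via λ: add s8.
From s8 via λ: add s4.
From s4 via λ: add s10.
No new states can be added; the closed set is {s1, s2, s4, s5, s8, s10, s12, s13}.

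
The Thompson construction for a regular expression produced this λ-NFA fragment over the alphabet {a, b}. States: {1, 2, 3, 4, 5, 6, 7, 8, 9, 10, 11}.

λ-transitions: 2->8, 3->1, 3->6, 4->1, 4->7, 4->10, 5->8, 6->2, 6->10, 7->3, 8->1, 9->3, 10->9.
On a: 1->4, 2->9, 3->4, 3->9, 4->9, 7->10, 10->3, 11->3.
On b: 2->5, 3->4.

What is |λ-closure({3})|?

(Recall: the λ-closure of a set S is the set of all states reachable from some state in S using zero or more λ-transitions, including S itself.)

Start with {3}.
From 3 via λ: add 1, 6.
From 6 via λ: add 2, 10.
From 2 via λ: add 8.
From 10 via λ: add 9.
λ-closure = {1, 2, 3, 6, 8, 9, 10}, which has 7 states.

7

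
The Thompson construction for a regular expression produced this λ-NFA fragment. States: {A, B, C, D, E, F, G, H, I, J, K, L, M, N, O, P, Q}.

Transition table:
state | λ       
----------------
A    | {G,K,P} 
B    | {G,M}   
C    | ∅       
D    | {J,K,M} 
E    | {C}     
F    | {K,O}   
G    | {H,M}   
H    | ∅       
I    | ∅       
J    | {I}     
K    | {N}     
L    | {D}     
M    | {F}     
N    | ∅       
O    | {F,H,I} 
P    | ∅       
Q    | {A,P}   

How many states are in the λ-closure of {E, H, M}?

Start with {E, H, M}.
From E via λ: add C.
From M via λ: add F.
From F via λ: add K, O.
From K via λ: add N.
From O via λ: add I.
λ-closure = {C, E, F, H, I, K, M, N, O}, which has 9 states.

9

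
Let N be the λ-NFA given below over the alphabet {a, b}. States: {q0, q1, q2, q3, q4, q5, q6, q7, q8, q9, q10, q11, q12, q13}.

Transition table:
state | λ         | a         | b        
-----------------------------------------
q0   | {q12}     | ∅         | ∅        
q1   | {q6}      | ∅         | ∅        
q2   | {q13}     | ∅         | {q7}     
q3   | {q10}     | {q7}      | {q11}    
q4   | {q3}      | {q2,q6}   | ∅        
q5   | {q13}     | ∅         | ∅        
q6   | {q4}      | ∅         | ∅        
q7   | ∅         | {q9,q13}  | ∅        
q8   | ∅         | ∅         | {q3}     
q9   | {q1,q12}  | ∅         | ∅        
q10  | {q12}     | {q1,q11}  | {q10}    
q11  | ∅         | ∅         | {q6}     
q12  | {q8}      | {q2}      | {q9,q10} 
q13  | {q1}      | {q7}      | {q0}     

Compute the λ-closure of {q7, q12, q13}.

Start with {q7, q12, q13}.
From q12 via λ: add q8.
From q13 via λ: add q1.
From q1 via λ: add q6.
From q6 via λ: add q4.
From q4 via λ: add q3.
From q3 via λ: add q10.
No new states can be added; the closed set is {q1, q3, q4, q6, q7, q8, q10, q12, q13}.

{q1, q3, q4, q6, q7, q8, q10, q12, q13}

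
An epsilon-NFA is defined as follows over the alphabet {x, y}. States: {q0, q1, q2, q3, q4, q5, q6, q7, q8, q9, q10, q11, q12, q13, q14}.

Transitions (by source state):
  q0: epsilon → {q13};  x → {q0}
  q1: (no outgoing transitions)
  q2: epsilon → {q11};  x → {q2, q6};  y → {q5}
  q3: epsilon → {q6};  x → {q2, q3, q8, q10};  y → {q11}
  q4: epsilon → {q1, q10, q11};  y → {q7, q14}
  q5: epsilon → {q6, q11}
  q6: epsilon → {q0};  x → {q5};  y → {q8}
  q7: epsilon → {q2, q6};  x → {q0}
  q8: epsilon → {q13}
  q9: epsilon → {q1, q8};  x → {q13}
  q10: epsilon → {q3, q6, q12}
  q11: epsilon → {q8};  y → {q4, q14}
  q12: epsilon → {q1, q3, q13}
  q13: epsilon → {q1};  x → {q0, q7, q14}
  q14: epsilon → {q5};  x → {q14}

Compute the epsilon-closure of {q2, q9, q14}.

Start with {q2, q9, q14}.
From q2 via epsilon: add q11.
From q9 via epsilon: add q1, q8.
From q14 via epsilon: add q5.
From q5 via epsilon: add q6.
From q8 via epsilon: add q13.
From q6 via epsilon: add q0.
No new states can be added; the closed set is {q0, q1, q2, q5, q6, q8, q9, q11, q13, q14}.

{q0, q1, q2, q5, q6, q8, q9, q11, q13, q14}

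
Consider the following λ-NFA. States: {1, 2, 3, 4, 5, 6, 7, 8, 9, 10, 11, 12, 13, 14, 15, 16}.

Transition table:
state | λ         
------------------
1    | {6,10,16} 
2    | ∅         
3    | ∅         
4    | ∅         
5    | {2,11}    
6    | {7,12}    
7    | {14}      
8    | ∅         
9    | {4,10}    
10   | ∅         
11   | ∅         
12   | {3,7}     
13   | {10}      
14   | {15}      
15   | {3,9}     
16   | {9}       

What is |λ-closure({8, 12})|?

9

Start with {8, 12}.
From 12 via λ: add 3, 7.
From 7 via λ: add 14.
From 14 via λ: add 15.
From 15 via λ: add 9.
From 9 via λ: add 4, 10.
λ-closure = {3, 4, 7, 8, 9, 10, 12, 14, 15}, which has 9 states.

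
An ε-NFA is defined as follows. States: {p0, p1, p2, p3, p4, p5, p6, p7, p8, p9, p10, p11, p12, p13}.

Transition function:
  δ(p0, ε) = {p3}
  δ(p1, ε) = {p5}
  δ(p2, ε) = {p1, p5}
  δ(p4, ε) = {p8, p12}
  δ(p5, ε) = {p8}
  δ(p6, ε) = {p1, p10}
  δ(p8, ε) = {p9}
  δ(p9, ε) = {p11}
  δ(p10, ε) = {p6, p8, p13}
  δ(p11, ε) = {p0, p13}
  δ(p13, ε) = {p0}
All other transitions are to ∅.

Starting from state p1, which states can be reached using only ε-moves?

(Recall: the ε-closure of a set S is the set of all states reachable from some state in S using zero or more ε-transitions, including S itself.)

{p0, p1, p3, p5, p8, p9, p11, p13}

Start with {p1}.
From p1 via ε: add p5.
From p5 via ε: add p8.
From p8 via ε: add p9.
From p9 via ε: add p11.
From p11 via ε: add p0, p13.
From p0 via ε: add p3.
No new states can be added; the closed set is {p0, p1, p3, p5, p8, p9, p11, p13}.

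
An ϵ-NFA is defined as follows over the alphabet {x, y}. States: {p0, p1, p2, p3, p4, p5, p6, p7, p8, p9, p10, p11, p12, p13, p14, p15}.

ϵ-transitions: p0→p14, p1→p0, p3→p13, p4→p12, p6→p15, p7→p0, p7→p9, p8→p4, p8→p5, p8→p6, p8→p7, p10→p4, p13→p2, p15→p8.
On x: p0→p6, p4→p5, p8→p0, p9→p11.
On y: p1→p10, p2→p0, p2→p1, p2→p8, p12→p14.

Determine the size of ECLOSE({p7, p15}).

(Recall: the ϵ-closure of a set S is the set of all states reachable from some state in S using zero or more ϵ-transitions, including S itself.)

Start with {p7, p15}.
From p7 via ϵ: add p0, p9.
From p15 via ϵ: add p8.
From p0 via ϵ: add p14.
From p8 via ϵ: add p4, p5, p6.
From p4 via ϵ: add p12.
ϵ-closure = {p0, p4, p5, p6, p7, p8, p9, p12, p14, p15}, which has 10 states.

10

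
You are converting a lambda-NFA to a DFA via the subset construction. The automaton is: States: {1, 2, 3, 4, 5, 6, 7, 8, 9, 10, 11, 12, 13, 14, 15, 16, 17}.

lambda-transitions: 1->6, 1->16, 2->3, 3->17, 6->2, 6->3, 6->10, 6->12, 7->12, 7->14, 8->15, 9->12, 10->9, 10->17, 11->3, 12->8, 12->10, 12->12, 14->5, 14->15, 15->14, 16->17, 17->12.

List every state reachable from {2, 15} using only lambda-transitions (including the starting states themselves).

Start with {2, 15}.
From 2 via lambda: add 3.
From 15 via lambda: add 14.
From 3 via lambda: add 17.
From 14 via lambda: add 5.
From 17 via lambda: add 12.
From 12 via lambda: add 8, 10.
From 10 via lambda: add 9.
No new states can be added; the closed set is {2, 3, 5, 8, 9, 10, 12, 14, 15, 17}.

{2, 3, 5, 8, 9, 10, 12, 14, 15, 17}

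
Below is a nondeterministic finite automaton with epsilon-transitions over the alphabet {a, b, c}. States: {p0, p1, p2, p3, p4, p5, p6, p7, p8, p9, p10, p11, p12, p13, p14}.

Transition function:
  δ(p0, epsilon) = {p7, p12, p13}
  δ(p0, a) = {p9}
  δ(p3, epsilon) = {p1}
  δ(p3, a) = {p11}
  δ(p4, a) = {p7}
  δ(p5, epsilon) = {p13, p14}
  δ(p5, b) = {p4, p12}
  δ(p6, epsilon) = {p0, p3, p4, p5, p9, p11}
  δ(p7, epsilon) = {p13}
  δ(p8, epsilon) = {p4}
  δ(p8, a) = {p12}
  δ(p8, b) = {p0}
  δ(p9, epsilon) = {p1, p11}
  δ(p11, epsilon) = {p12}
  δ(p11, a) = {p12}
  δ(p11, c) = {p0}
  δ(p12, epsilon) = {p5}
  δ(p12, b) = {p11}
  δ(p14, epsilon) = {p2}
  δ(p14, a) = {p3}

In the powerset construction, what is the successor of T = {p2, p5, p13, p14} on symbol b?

{p2, p4, p5, p12, p13, p14}

p5 on b → {p4, p12}.
No b-transition from p2, p13, p14.
Union after reading b: {p4, p12}.
Now take the epsilon-closure:
From p12 via epsilon: add p5.
From p5 via epsilon: add p13, p14.
From p14 via epsilon: add p2.
No new states can be added; the closed set is {p2, p4, p5, p12, p13, p14}.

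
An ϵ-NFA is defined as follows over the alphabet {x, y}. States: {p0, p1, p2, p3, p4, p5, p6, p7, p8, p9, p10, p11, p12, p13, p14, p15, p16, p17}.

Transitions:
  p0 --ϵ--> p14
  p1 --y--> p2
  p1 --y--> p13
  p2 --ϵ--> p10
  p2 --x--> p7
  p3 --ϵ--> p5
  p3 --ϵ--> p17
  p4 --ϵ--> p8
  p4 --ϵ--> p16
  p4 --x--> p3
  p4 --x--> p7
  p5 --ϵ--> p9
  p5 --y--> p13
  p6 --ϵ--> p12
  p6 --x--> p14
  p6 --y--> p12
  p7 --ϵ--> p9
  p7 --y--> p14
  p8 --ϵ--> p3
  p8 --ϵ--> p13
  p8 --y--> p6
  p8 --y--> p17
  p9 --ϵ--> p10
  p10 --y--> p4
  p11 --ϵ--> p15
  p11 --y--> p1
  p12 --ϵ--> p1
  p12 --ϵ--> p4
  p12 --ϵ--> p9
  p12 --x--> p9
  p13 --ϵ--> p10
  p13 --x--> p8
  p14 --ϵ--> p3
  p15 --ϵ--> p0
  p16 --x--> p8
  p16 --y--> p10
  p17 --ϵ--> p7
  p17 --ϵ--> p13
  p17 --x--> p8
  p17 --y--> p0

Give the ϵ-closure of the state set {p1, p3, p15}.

Start with {p1, p3, p15}.
From p3 via ϵ: add p5, p17.
From p15 via ϵ: add p0.
From p0 via ϵ: add p14.
From p5 via ϵ: add p9.
From p17 via ϵ: add p7, p13.
From p9 via ϵ: add p10.
No new states can be added; the closed set is {p0, p1, p3, p5, p7, p9, p10, p13, p14, p15, p17}.

{p0, p1, p3, p5, p7, p9, p10, p13, p14, p15, p17}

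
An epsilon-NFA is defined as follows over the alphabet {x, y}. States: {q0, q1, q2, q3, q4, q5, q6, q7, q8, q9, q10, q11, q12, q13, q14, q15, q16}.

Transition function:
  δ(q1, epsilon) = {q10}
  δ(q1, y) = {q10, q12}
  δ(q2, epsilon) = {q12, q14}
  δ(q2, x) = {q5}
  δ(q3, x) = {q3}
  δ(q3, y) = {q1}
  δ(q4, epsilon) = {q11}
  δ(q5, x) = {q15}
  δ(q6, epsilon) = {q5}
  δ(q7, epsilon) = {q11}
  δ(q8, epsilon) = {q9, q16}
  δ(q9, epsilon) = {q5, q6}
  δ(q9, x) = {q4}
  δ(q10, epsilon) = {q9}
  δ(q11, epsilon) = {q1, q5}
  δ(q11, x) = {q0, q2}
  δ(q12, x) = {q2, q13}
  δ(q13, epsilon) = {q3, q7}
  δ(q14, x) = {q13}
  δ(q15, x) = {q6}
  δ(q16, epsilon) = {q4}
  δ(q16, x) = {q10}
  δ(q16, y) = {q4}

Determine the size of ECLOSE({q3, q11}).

Start with {q3, q11}.
From q11 via epsilon: add q1, q5.
From q1 via epsilon: add q10.
From q10 via epsilon: add q9.
From q9 via epsilon: add q6.
epsilon-closure = {q1, q3, q5, q6, q9, q10, q11}, which has 7 states.

7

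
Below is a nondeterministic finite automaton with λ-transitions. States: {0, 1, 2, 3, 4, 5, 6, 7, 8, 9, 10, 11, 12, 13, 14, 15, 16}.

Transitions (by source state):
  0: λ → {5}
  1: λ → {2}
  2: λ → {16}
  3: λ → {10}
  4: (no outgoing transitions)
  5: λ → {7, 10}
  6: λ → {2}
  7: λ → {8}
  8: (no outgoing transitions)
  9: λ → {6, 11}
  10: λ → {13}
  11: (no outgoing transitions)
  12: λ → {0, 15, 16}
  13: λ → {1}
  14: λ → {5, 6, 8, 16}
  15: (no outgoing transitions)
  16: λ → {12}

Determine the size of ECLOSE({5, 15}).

11

Start with {5, 15}.
From 5 via λ: add 7, 10.
From 7 via λ: add 8.
From 10 via λ: add 13.
From 13 via λ: add 1.
From 1 via λ: add 2.
From 2 via λ: add 16.
From 16 via λ: add 12.
From 12 via λ: add 0.
λ-closure = {0, 1, 2, 5, 7, 8, 10, 12, 13, 15, 16}, which has 11 states.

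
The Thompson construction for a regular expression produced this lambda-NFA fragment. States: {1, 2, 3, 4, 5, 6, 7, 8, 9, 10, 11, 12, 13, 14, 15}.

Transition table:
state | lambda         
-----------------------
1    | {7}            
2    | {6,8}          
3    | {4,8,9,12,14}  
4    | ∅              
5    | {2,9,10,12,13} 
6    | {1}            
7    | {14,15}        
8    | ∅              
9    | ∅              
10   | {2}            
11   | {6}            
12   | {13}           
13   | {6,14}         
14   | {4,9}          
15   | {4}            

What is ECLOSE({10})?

{1, 2, 4, 6, 7, 8, 9, 10, 14, 15}

Start with {10}.
From 10 via lambda: add 2.
From 2 via lambda: add 6, 8.
From 6 via lambda: add 1.
From 1 via lambda: add 7.
From 7 via lambda: add 14, 15.
From 14 via lambda: add 4, 9.
No new states can be added; the closed set is {1, 2, 4, 6, 7, 8, 9, 10, 14, 15}.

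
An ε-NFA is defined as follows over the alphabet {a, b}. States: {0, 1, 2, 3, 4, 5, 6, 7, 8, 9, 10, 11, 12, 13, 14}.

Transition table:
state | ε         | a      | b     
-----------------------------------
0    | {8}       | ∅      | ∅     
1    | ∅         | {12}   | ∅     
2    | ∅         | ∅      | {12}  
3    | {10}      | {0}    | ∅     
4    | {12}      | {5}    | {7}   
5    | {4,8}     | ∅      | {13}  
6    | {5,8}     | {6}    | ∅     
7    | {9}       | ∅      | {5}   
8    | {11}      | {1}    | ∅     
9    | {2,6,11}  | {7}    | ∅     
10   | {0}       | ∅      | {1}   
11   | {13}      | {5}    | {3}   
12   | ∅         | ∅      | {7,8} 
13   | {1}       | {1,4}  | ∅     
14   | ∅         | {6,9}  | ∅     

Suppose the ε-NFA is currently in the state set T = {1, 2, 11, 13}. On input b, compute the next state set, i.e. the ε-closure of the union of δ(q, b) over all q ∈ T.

{0, 1, 3, 8, 10, 11, 12, 13}

2 on b → {12}.
11 on b → {3}.
No b-transition from 1, 13.
Union after reading b: {3, 12}.
Now take the ε-closure:
From 3 via ε: add 10.
From 10 via ε: add 0.
From 0 via ε: add 8.
From 8 via ε: add 11.
From 11 via ε: add 13.
From 13 via ε: add 1.
No new states can be added; the closed set is {0, 1, 3, 8, 10, 11, 12, 13}.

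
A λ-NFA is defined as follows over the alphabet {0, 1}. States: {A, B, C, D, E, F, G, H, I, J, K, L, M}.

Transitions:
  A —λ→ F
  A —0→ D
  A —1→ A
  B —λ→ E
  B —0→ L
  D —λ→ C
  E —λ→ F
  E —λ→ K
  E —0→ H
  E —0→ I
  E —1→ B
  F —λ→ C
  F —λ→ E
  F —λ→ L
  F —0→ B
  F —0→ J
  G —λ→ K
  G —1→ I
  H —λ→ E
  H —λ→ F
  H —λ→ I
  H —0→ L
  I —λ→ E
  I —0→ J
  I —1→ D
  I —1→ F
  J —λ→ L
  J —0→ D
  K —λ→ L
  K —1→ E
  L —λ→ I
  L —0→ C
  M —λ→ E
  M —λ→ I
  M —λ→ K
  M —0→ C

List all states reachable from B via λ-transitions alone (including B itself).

Start with {B}.
From B via λ: add E.
From E via λ: add F, K.
From F via λ: add C, L.
From L via λ: add I.
No new states can be added; the closed set is {B, C, E, F, I, K, L}.

{B, C, E, F, I, K, L}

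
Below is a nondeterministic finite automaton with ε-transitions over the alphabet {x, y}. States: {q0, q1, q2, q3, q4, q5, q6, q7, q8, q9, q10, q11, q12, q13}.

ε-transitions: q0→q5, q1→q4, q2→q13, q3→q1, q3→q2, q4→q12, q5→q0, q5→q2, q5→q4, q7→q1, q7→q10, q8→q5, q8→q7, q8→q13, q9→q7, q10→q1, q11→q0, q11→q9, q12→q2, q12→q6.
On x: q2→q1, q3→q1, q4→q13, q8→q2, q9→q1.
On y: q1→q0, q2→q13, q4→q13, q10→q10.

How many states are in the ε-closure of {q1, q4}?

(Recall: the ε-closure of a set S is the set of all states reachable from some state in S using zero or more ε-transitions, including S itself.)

6

Start with {q1, q4}.
From q4 via ε: add q12.
From q12 via ε: add q2, q6.
From q2 via ε: add q13.
ε-closure = {q1, q2, q4, q6, q12, q13}, which has 6 states.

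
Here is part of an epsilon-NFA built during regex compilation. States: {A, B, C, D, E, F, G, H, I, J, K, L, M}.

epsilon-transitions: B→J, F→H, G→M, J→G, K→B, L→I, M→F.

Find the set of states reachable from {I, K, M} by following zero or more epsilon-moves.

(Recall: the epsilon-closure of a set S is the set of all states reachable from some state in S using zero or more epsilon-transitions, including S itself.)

Start with {I, K, M}.
From K via epsilon: add B.
From M via epsilon: add F.
From B via epsilon: add J.
From F via epsilon: add H.
From J via epsilon: add G.
No new states can be added; the closed set is {B, F, G, H, I, J, K, M}.

{B, F, G, H, I, J, K, M}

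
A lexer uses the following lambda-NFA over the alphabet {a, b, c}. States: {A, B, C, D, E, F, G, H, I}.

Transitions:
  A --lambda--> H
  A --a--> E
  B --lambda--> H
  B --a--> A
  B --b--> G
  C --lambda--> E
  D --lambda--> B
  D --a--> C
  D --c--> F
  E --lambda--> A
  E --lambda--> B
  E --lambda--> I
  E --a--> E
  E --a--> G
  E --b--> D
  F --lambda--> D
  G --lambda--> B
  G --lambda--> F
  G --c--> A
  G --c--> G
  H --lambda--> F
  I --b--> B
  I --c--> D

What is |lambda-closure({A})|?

5

Start with {A}.
From A via lambda: add H.
From H via lambda: add F.
From F via lambda: add D.
From D via lambda: add B.
lambda-closure = {A, B, D, F, H}, which has 5 states.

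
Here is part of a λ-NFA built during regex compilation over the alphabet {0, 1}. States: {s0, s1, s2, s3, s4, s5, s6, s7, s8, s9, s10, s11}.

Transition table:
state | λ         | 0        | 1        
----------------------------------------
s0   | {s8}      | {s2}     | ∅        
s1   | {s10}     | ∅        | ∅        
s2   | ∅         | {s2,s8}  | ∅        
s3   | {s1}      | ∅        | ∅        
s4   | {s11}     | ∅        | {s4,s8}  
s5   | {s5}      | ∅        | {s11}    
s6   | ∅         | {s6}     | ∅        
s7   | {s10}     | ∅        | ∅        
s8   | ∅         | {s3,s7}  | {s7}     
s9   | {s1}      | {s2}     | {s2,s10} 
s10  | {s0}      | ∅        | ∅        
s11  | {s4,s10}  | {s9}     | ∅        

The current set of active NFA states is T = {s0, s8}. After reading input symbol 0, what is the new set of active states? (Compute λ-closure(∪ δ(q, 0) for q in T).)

{s0, s1, s2, s3, s7, s8, s10}

s0 on 0 → {s2}.
s8 on 0 → {s3, s7}.
Union after reading 0: {s2, s3, s7}.
Now take the λ-closure:
From s3 via λ: add s1.
From s7 via λ: add s10.
From s10 via λ: add s0.
From s0 via λ: add s8.
No new states can be added; the closed set is {s0, s1, s2, s3, s7, s8, s10}.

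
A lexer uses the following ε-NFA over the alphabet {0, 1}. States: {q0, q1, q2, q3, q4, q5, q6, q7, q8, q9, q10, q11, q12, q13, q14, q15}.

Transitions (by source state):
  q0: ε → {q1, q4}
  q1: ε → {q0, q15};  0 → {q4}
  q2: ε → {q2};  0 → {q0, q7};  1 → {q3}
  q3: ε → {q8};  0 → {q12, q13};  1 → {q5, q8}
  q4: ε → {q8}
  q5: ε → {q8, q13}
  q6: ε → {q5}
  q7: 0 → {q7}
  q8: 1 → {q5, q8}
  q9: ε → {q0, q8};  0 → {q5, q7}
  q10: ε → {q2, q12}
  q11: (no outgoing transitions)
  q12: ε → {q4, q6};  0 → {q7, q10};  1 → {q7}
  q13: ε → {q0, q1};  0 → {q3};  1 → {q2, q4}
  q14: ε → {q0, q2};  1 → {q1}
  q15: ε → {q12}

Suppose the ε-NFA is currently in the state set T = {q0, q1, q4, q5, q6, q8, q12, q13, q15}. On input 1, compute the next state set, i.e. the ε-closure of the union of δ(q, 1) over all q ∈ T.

{q0, q1, q2, q4, q5, q6, q7, q8, q12, q13, q15}

q8 on 1 → {q5, q8}.
q12 on 1 → {q7}.
q13 on 1 → {q2, q4}.
No 1-transition from q0, q1, q4, q5, q6, q15.
Union after reading 1: {q2, q4, q5, q7, q8}.
Now take the ε-closure:
From q5 via ε: add q13.
From q13 via ε: add q0, q1.
From q1 via ε: add q15.
From q15 via ε: add q12.
From q12 via ε: add q6.
No new states can be added; the closed set is {q0, q1, q2, q4, q5, q6, q7, q8, q12, q13, q15}.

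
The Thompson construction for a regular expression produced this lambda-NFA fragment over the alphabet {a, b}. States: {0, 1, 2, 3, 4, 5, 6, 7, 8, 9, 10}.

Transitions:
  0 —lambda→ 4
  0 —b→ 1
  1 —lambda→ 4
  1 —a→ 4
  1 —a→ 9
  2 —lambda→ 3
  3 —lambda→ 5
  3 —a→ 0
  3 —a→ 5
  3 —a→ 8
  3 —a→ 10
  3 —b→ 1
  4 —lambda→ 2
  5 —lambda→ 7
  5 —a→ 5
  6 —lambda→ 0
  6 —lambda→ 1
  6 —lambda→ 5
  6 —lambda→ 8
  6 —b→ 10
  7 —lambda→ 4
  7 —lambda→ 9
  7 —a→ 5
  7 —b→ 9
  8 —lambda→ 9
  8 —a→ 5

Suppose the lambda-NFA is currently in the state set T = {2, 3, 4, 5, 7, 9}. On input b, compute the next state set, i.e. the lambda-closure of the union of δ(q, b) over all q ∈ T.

3 on b → {1}.
7 on b → {9}.
No b-transition from 2, 4, 5, 9.
Union after reading b: {1, 9}.
Now take the lambda-closure:
From 1 via lambda: add 4.
From 4 via lambda: add 2.
From 2 via lambda: add 3.
From 3 via lambda: add 5.
From 5 via lambda: add 7.
No new states can be added; the closed set is {1, 2, 3, 4, 5, 7, 9}.

{1, 2, 3, 4, 5, 7, 9}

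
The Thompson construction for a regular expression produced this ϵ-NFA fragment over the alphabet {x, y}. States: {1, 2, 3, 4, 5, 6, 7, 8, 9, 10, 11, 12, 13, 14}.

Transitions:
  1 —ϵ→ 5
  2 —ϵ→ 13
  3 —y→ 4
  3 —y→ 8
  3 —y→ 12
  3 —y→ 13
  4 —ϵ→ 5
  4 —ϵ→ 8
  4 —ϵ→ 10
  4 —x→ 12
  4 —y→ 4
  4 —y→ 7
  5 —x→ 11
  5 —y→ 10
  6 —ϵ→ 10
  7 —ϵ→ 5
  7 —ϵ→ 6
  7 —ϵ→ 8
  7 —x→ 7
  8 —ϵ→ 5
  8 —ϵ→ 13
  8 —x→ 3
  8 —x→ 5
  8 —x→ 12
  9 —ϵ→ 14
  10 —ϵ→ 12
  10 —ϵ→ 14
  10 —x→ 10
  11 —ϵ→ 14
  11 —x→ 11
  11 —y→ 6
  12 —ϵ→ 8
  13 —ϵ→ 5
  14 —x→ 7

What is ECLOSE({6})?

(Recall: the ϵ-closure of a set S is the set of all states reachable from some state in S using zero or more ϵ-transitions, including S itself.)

{5, 6, 8, 10, 12, 13, 14}

Start with {6}.
From 6 via ϵ: add 10.
From 10 via ϵ: add 12, 14.
From 12 via ϵ: add 8.
From 8 via ϵ: add 5, 13.
No new states can be added; the closed set is {5, 6, 8, 10, 12, 13, 14}.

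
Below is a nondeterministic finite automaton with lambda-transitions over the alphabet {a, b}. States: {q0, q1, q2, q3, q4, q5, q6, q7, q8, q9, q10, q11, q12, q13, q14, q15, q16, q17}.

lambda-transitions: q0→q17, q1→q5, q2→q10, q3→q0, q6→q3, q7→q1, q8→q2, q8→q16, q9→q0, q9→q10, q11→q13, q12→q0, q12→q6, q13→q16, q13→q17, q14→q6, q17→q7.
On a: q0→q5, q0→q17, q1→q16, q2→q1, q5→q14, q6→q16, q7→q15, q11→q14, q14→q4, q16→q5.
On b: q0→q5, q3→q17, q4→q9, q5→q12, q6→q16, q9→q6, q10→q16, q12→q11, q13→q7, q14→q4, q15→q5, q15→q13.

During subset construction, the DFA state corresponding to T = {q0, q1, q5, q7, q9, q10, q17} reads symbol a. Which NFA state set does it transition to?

q0 on a → {q5, q17}.
q1 on a → {q16}.
q5 on a → {q14}.
q7 on a → {q15}.
No a-transition from q9, q10, q17.
Union after reading a: {q5, q14, q15, q16, q17}.
Now take the lambda-closure:
From q14 via lambda: add q6.
From q17 via lambda: add q7.
From q6 via lambda: add q3.
From q7 via lambda: add q1.
From q3 via lambda: add q0.
No new states can be added; the closed set is {q0, q1, q3, q5, q6, q7, q14, q15, q16, q17}.

{q0, q1, q3, q5, q6, q7, q14, q15, q16, q17}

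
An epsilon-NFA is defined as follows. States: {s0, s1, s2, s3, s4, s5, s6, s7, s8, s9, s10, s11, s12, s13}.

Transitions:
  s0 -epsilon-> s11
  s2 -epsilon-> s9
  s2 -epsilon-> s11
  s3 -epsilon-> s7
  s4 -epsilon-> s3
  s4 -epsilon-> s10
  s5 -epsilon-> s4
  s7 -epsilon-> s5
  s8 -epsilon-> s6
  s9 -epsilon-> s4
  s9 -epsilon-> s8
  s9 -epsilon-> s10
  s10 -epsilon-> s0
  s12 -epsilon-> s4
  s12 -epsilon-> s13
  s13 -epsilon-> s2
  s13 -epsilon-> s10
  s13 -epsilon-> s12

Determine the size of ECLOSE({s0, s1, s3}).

Start with {s0, s1, s3}.
From s0 via epsilon: add s11.
From s3 via epsilon: add s7.
From s7 via epsilon: add s5.
From s5 via epsilon: add s4.
From s4 via epsilon: add s10.
epsilon-closure = {s0, s1, s3, s4, s5, s7, s10, s11}, which has 8 states.

8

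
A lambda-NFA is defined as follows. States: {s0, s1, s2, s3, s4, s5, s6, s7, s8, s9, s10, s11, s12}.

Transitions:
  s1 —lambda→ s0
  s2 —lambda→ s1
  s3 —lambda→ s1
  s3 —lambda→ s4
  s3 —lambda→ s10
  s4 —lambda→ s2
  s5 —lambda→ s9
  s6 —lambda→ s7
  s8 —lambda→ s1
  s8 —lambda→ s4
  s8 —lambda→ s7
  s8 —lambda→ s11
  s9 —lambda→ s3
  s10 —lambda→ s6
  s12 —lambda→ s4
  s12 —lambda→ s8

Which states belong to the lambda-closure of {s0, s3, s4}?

{s0, s1, s2, s3, s4, s6, s7, s10}

Start with {s0, s3, s4}.
From s3 via lambda: add s1, s10.
From s4 via lambda: add s2.
From s10 via lambda: add s6.
From s6 via lambda: add s7.
No new states can be added; the closed set is {s0, s1, s2, s3, s4, s6, s7, s10}.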